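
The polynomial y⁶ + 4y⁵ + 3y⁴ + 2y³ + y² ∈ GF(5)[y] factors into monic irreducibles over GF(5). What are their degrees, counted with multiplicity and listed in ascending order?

Write g(y) = y⁶ + 4y⁵ + 3y⁴ + 2y³ + y².
Roots in GF(5): g(0) = 0 → root; g(1) = 1; g(2) = 0 → root; g(3) = 2; g(4) = 4.
Linear factors from roots: (y), (y + 3).
Complete factorization: g(y) = (y + 3)·(y)^2·(y³ + y² + 2).
Factor degrees with multiplicity: 1 + 1 + 1 + 3 = 6.

1, 1, 1, 3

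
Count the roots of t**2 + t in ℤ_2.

2

Write g(t) = t**2 + t.
Evaluate at each of the 2 elements of ℤ_2:
g(0) = 0 → root; g(1) = 0 → root.
Roots: {0, 1}.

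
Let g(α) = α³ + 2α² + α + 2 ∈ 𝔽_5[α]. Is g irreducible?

Check for roots in 𝔽_5: g(0) = 2; g(1) = 1; g(2) = 0 → root; g(3) = 0 → root; g(4) = 2.
g(2) = 0, so (α − 2) divides g(α); g is reducible.

No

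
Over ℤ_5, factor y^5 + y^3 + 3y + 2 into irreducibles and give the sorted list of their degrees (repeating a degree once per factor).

Write h(y) = y^5 + y^3 + 3y + 2.
Roots in ℤ_5: h(0) = 2; h(1) = 2; h(2) = 3; h(3) = 1; h(4) = 2.
Complete factorization: h(y) = (y^5 + y^3 + 3y + 2).
Factor degrees with multiplicity: 5 = 5.

5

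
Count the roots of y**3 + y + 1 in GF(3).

1

Write g(y) = y**3 + y + 1.
Evaluate at each of the 3 elements of GF(3):
g(0) = 1; g(1) = 0 → root; g(2) = 2.
Roots: {1}.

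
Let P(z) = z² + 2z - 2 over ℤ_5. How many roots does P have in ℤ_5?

Evaluate at each of the 5 elements of ℤ_5:
P(0) = 3; P(1) = 1; P(2) = 1; P(3) = 3; P(4) = 2.
No element is a root.

0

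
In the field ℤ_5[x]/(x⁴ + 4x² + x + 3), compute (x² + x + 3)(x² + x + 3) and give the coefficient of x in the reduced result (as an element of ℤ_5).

Multiply in ℤ_5[x]: (x² + x + 3)·(x² + x + 3) = x⁴ + 2x³ + 2x² + x + 4.
Reduce using x⁴ ≡ x² + 4x + 2 (mod x⁴ + 4x² + x + 3).
Reduced: 2x³ + 3x² + 1.

0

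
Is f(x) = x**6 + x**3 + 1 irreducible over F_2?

Yes

Check for roots in F_2: f(0) = 1; f(1) = 1.
No roots, so no linear factors.
Monic irreducibles of degree 2 over GF(2): x**2 + x + 1.
None of them divide f (all give nonzero remainder).
Monic irreducibles of degree 3 over GF(2): x**3 + x + 1, x**3 + x**2 + 1.
None of them divide f (all give nonzero remainder).
No irreducible factor of degree ≤ 3 exists, so f is irreducible over GF(2).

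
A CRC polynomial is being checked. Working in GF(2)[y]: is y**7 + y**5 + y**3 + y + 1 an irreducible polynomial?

Yes

Write h(y) = y**7 + y**5 + y**3 + y + 1.
Check for roots in GF(2): h(0) = 1; h(1) = 1.
No roots, so no linear factors.
Monic irreducibles of degree 2 over GF(2): y**2 + y + 1.
None of them divide h (all give nonzero remainder).
Monic irreducibles of degree 3 over GF(2): y**3 + y + 1, y**3 + y**2 + 1.
None of them divide h (all give nonzero remainder).
No irreducible factor of degree ≤ 3 exists, so h is irreducible over GF(2).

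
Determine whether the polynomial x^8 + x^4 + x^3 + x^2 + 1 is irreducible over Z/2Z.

Write m(x) = x^8 + x^4 + x^3 + x^2 + 1.
Check for roots in Z/2Z: m(0) = 1; m(1) = 1.
No roots, so no linear factors.
Monic irreducibles of degree 2 over GF(2): x^2 + x + 1.
None of them divide m (all give nonzero remainder).
Monic irreducibles of degree 3 over GF(2): x^3 + x + 1, x^3 + x^2 + 1.
None of them divide m (all give nonzero remainder).
Monic irreducibles of degree 4 over GF(2): x^4 + x + 1, x^4 + x^3 + 1, x^4 + x^3 + x^2 + x + 1.
None of them divide m (all give nonzero remainder).
No irreducible factor of degree ≤ 4 exists, so m is irreducible over GF(2).

Yes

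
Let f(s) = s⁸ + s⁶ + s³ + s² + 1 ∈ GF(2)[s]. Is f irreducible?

Check for roots in GF(2): f(0) = 1; f(1) = 1.
No roots, so no linear factors.
Monic irreducibles of degree 2 over GF(2): s² + s + 1.
None of them divide f (all give nonzero remainder).
Monic irreducibles of degree 3 over GF(2): s³ + s + 1, s³ + s² + 1.
None of them divide f (all give nonzero remainder).
Monic irreducibles of degree 4 over GF(2): s⁴ + s + 1, s⁴ + s³ + 1, s⁴ + s³ + s² + s + 1.
None of them divide f (all give nonzero remainder).
No irreducible factor of degree ≤ 4 exists, so f is irreducible over GF(2).

Yes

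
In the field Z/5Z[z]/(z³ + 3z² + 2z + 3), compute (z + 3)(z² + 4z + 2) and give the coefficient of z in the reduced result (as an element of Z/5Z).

Multiply in Z/5Z[z]: (z + 3)·(z² + 4z + 2) = z³ + 2z² + 4z + 1.
Reduce using z³ ≡ 2z² + 3z + 2 (mod z³ + 3z² + 2z + 3).
Reduced: 4z² + 2z + 3.

2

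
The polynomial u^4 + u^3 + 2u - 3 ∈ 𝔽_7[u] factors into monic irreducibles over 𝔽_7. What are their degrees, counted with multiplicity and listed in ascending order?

2, 2

Write h(u) = u^4 + u^3 + 2u - 3.
Complete factorization: h(u) = (u^2 + 2u + 3)·(u^2 - u - 1).
Factor degrees with multiplicity: 2 + 2 = 4.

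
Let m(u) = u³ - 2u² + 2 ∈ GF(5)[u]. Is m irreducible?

Yes

Check for roots in GF(5): m(0) = 2; m(1) = 1; m(2) = 2; m(3) = 1; m(4) = 4.
No roots. A degree-3 polynomial over a field with no linear factor is irreducible.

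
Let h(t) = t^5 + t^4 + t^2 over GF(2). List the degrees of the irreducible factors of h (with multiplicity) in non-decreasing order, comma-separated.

Roots in GF(2): h(0) = 0 → root; h(1) = 1.
Linear factors from roots: (t).
Complete factorization: h(t) = (t)^2·(t^3 + t^2 + 1).
Factor degrees with multiplicity: 1 + 1 + 3 = 5.

1, 1, 3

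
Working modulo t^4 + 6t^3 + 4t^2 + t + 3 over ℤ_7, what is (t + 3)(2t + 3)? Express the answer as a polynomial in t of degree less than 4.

2t^2 + 2t + 2

Multiply in ℤ_7[t]: (t + 3)·(2t + 3) = 2t^2 + 2t + 2.
Reduced: 2t^2 + 2t + 2.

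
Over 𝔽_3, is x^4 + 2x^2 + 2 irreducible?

Yes

Write P(x) = x^4 + 2x^2 + 2.
Check for roots in 𝔽_3: P(0) = 2; P(1) = 2; P(2) = 2.
No roots, so no linear factors.
Monic irreducibles of degree 2 over GF(3): x^2 + 1, x^2 + x + 2, x^2 + 2x + 2.
None of them divide P (all give nonzero remainder).
No irreducible factor of degree ≤ 2 exists, so P is irreducible over GF(3).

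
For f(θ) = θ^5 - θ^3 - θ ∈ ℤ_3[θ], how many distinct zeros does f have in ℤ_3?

1

Evaluate at each of the 3 elements of ℤ_3:
f(0) = 0 → root; f(1) = 2; f(2) = 1.
Roots: {0}.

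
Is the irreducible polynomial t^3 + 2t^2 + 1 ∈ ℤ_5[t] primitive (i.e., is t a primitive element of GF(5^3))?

Write f(t) = t^3 + 2t^2 + 1.
|GF(5^3)^×| = 5^3 − 1 = 124. Prime factorization: 124 = 2^2·31.
f is primitive ⇔ t has order 124 in GF(5)[t]/(f), i.e. t^(124/q) ≠ 1 for each prime q | 124.
t^(62) mod f = 1
t^(4) mod f = 4t^2 + 4t + 2.
Since t^(62) = 1, the order of t divides 62 < 124; not primitive.

No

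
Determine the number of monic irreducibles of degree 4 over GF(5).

150

Gauss's count: N_{5}(4) = (1/4) Σ_{d|4} μ(4/d)·5^d.
Divisors of 4: 1, 2, 4; μ(4/d) for each: 0, -1, 1.
Σ = − 5^2 + 5^4 = 600.
N = 600/4 = 150.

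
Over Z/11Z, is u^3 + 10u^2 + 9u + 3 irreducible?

Yes

Write f(u) = u^3 + 10u^2 + 9u + 3.
Check each element of Z/11Z for a root: f(0)=3, f(1)=1, f(2)=3, f(3)=4, f(4)=10, f(5)=5, f(6)=6, f(7)=8, f(8)=6, f(9)=6, f(10)=3.
No roots. A degree-3 polynomial over a field with no linear factor is irreducible.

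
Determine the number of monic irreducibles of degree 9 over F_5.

217000

By the necklace-counting formula, N_5(9) = (1/9) Σ_{d|9} μ(9/d)·5^d.
Divisors of 9: 1, 3, 9; μ(9/d) for each: 0, -1, 1.
Σ = − 5^3 + 5^9 = 1953000.
N = 1953000/9 = 217000.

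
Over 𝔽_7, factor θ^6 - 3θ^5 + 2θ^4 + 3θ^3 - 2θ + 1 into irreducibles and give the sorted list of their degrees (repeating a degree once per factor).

Write h(θ) = θ^6 - 3θ^5 + 2θ^4 + 3θ^3 - 2θ + 1.
Linear factors from roots: (θ - 2), (θ - 3).
Complete factorization: h(θ) = (θ - 3)·(θ - 2)·(θ^2 + 3θ - 2)·(θ^2 - θ - 3).
Factor degrees with multiplicity: 1 + 1 + 2 + 2 = 6.

1, 1, 2, 2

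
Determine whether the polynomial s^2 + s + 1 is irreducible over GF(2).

Write h(s) = s^2 + s + 1.
Check for roots in GF(2): h(0) = 1; h(1) = 1.
No roots. A degree-2 polynomial over a field with no linear factor is irreducible.

Yes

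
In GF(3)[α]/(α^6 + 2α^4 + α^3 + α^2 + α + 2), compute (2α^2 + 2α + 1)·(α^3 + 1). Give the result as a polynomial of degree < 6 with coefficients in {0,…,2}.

2α^5 + 2α^4 + α^3 + 2α^2 + 2α + 1

Multiply in GF(3)[α]: (2α^2 + 2α + 1)·(α^3 + 1) = 2α^5 + 2α^4 + α^3 + 2α^2 + 2α + 1.
Reduced: 2α^5 + 2α^4 + α^3 + 2α^2 + 2α + 1.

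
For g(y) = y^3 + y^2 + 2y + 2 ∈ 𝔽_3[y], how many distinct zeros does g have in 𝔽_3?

2

Evaluate at each of the 3 elements of 𝔽_3:
g(0) = 2; g(1) = 0 → root; g(2) = 0 → root.
Roots: {1, 2}.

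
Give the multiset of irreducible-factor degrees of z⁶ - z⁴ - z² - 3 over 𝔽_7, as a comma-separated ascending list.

6

Write g(z) = z⁶ - z⁴ - z² - 3.
Complete factorization: g(z) = (z⁶ - z⁴ - z² - 3).
Factor degrees with multiplicity: 6 = 6.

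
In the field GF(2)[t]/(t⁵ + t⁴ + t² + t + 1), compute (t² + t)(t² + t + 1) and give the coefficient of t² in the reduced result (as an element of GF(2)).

Multiply in GF(2)[t]: (t² + t)·(t² + t + 1) = t⁴ + t.
Reduced: t⁴ + t.

0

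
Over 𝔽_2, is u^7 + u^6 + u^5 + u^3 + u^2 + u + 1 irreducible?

Yes

Write m(u) = u^7 + u^6 + u^5 + u^3 + u^2 + u + 1.
Check for roots in 𝔽_2: m(0) = 1; m(1) = 1.
No roots, so no linear factors.
Monic irreducibles of degree 2 over GF(2): u^2 + u + 1.
None of them divide m (all give nonzero remainder).
Monic irreducibles of degree 3 over GF(2): u^3 + u + 1, u^3 + u^2 + 1.
None of them divide m (all give nonzero remainder).
No irreducible factor of degree ≤ 3 exists, so m is irreducible over GF(2).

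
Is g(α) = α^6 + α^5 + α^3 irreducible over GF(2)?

Check for roots in GF(2): g(0) = 0 → root; g(1) = 1.
g(0) = 0, so (α) divides g(α); g is reducible.

No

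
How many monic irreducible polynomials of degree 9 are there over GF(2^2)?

The number of monic irreducibles of degree 9 over GF(4) is (1/9)·Σ_{d∣9} μ(9/d) 4^d.
Divisors of 9: 1, 3, 9; μ(9/d) for each: 0, -1, 1.
Σ = − 4^3 + 4^9 = 262080.
N = 262080/9 = 29120.

29120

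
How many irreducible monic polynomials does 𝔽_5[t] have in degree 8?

x^(5^8) − x is the product of all monic irreducibles of degree dividing 8; Möbius inversion gives N = (1/8) Σ μ(8/d)·5^d.
Divisors of 8: 1, 2, 4, 8; μ(8/d) for each: 0, 0, -1, 1.
Σ = − 5^4 + 5^8 = 390000.
N = 390000/8 = 48750.

48750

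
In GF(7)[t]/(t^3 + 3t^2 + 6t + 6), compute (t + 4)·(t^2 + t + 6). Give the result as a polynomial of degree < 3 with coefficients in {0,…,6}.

2t^2 + 4t + 4

Multiply in GF(7)[t]: (t + 4)·(t^2 + t + 6) = t^3 + 5t^2 + 3t + 3.
Reduce using t^3 ≡ 4t^2 + t + 1 (mod t^3 + 3t^2 + 6t + 6).
Reduced: 2t^2 + 4t + 4.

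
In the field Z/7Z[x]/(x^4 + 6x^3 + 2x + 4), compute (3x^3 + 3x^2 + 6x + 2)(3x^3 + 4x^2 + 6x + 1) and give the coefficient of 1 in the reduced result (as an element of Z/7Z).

Multiply in Z/7Z[x]: (3x^3 + 3x^2 + 6x + 2)·(3x^3 + 4x^2 + 6x + 1) = 2x^6 + 6x^4 + 2x^3 + 5x^2 + 4x + 2.
Reduce using x^4 ≡ x^3 + 5x + 3 (mod x^4 + 6x^3 + 2x + 4).
Reduced: 6x^3 + x + 5.

5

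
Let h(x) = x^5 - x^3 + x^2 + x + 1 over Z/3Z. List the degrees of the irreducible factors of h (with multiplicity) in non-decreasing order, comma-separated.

Roots in Z/3Z: h(0) = 1; h(1) = 0 → root; h(2) = 1.
Linear factors from roots: (x - 1).
Complete factorization: h(x) = (x - 1)·(x^2 + 1)·(x^2 + x - 1).
Factor degrees with multiplicity: 1 + 2 + 2 = 5.

1, 2, 2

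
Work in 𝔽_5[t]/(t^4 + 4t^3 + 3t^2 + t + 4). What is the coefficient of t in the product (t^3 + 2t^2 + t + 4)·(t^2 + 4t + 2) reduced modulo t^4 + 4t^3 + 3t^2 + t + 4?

2

Multiply in 𝔽_5[t]: (t^3 + 2t^2 + t + 4)·(t^2 + 4t + 2) = t^5 + t^4 + t^3 + 2t^2 + 3t + 3.
Reduce using t^4 ≡ t^3 + 2t^2 + 4t + 1 (mod t^4 + 4t^3 + 3t^2 + t + 4).
Reduced: 2t.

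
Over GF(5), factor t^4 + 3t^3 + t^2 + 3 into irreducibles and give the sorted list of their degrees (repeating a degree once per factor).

2, 2

Write f(t) = t^4 + 3t^3 + t^2 + 3.
Roots in GF(5): f(0) = 3; f(1) = 3; f(2) = 2; f(3) = 4; f(4) = 2.
Complete factorization: f(t) = (t^2 + t + 1)·(t^2 + 2t + 3).
Factor degrees with multiplicity: 2 + 2 = 4.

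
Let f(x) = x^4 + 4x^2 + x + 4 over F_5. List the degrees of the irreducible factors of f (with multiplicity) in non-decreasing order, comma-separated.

1, 3

Roots in F_5: f(0) = 4; f(1) = 0 → root; f(2) = 3; f(3) = 4; f(4) = 3.
Linear factors from roots: (x + 4).
Complete factorization: f(x) = (x + 4)·(x^3 + x^2 + 1).
Factor degrees with multiplicity: 1 + 3 = 4.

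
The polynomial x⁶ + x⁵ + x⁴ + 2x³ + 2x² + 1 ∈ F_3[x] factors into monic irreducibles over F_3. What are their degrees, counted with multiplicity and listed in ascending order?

Write f(x) = x⁶ + x⁵ + x⁴ + 2x³ + 2x² + 1.
Roots in F_3: f(0) = 1; f(1) = 2; f(2) = 2.
Complete factorization: f(x) = (x⁶ + x⁵ + x⁴ + 2x³ + 2x² + 1).
Factor degrees with multiplicity: 6 = 6.

6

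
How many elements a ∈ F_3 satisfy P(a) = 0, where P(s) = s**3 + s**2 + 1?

1

Evaluate at each of the 3 elements of F_3:
P(0) = 1; P(1) = 0 → root; P(2) = 1.
Roots: {1}.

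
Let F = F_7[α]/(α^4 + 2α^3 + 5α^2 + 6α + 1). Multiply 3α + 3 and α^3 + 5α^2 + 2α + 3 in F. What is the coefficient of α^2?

6

Multiply in F_7[α]: (3α + 3)·(α^3 + 5α^2 + 2α + 3) = 3α^4 + 4α^3 + α + 2.
Reduce using α^4 ≡ 5α^3 + 2α^2 + α + 6 (mod α^4 + 2α^3 + 5α^2 + 6α + 1).
Reduced: 5α^3 + 6α^2 + 4α + 6.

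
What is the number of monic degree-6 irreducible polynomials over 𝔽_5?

The number of monic irreducibles of degree 6 over GF(5) is (1/6)·Σ_{d∣6} μ(6/d) 5^d.
Divisors of 6: 1, 2, 3, 6; μ(6/d) for each: 1, -1, -1, 1.
Σ = 5^1 − 5^2 − 5^3 + 5^6 = 15480.
N = 15480/6 = 2580.

2580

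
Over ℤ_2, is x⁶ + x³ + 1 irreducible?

Yes

Write h(x) = x⁶ + x³ + 1.
Check for roots in ℤ_2: h(0) = 1; h(1) = 1.
No roots, so no linear factors.
Monic irreducibles of degree 2 over GF(2): x² + x + 1.
None of them divide h (all give nonzero remainder).
Monic irreducibles of degree 3 over GF(2): x³ + x + 1, x³ + x² + 1.
None of them divide h (all give nonzero remainder).
No irreducible factor of degree ≤ 3 exists, so h is irreducible over GF(2).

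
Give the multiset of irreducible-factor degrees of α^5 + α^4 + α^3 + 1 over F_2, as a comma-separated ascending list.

1, 1, 3

Write g(α) = α^5 + α^4 + α^3 + 1.
Roots in F_2: g(0) = 1; g(1) = 0 → root.
Linear factors from roots: (α + 1).
Complete factorization: g(α) = (α + 1)^2·(α^3 + α^2 + 1).
Factor degrees with multiplicity: 1 + 1 + 3 = 5.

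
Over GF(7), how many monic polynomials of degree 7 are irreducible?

The number of monic irreducibles of degree 7 over GF(7) is (1/7)·Σ_{d∣7} μ(7/d) 7^d.
Divisors of 7: 1, 7; μ(7/d) for each: -1, 1.
Σ = − 7^1 + 7^7 = 823536.
N = 823536/7 = 117648.

117648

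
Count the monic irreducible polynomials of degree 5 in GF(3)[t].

The number of monic irreducibles of degree 5 over GF(3) is (1/5)·Σ_{d∣5} μ(5/d) 3^d.
Divisors of 5: 1, 5; μ(5/d) for each: -1, 1.
Σ = − 3^1 + 3^5 = 240.
N = 240/5 = 48.

48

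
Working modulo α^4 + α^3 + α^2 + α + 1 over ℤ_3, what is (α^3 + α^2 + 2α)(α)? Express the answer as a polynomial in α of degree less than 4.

Multiply in ℤ_3[α]: (α^3 + α^2 + 2α)·(α) = α^4 + α^3 + 2α^2.
Reduce using α^4 ≡ 2α^3 + 2α^2 + 2α + 2 (mod α^4 + α^3 + α^2 + α + 1).
Reduced: α^2 + 2α + 2.

α^2 + 2α + 2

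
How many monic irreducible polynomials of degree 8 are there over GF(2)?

Gauss's count: N_{2}(8) = (1/8) Σ_{d|8} μ(8/d)·2^d.
Divisors of 8: 1, 2, 4, 8; μ(8/d) for each: 0, 0, -1, 1.
Σ = − 2^4 + 2^8 = 240.
N = 240/8 = 30.

30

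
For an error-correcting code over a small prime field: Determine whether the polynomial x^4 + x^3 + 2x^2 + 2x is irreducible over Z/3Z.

No

Write h(x) = x^4 + x^3 + 2x^2 + 2x.
Check for roots in Z/3Z: h(0) = 0 → root; h(1) = 0 → root; h(2) = 0 → root.
h(0) = 0, so (x) divides h(x); h is reducible.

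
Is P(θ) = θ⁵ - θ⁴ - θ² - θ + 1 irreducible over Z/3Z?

Yes

Check for roots in Z/3Z: P(0) = 1; P(1) = 2; P(2) = 2.
No roots, so no linear factors.
Monic irreducibles of degree 2 over GF(3): θ² + 1, θ² + θ - 1, θ² - θ - 1.
None of them divide P (all give nonzero remainder).
No irreducible factor of degree ≤ 2 exists, so P is irreducible over GF(3).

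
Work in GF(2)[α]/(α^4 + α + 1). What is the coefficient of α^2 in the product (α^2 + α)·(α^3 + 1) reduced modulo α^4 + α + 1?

Multiply in GF(2)[α]: (α^2 + α)·(α^3 + 1) = α^5 + α^4 + α^2 + α.
Reduce using α^4 ≡ α + 1 (mod α^4 + α + 1).
Reduced: α + 1.

0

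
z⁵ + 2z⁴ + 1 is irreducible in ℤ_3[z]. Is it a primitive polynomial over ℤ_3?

Write f(z) = z⁵ + 2z⁴ + 1.
|GF(3^5)^×| = 3^5 − 1 = 242. Prime factorization: 242 = 2·11^2.
f is primitive ⇔ z has order 242 in GF(3)[z]/(f), i.e. z^(242/q) ≠ 1 for each prime q | 242.
z^(121) mod f = 2.
z^(22) mod f = 2z² + 2z + 1.
None equal 1, so z has full order 242; f is primitive.

Yes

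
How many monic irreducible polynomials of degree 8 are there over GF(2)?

Gauss's count: N_{2}(8) = (1/8) Σ_{d|8} μ(8/d)·2^d.
Divisors of 8: 1, 2, 4, 8; μ(8/d) for each: 0, 0, -1, 1.
Σ = − 2^4 + 2^8 = 240.
N = 240/8 = 30.

30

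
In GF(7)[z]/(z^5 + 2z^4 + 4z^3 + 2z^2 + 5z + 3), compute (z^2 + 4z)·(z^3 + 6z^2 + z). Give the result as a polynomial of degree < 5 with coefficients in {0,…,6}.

Multiply in GF(7)[z]: (z^2 + 4z)·(z^3 + 6z^2 + z) = z^5 + 3z^4 + 4z^3 + 4z^2.
Reduce using z^5 ≡ 5z^4 + 3z^3 + 5z^2 + 2z + 4 (mod z^5 + 2z^4 + 4z^3 + 2z^2 + 5z + 3).
Reduced: z^4 + 2z^2 + 2z + 4.

z^4 + 2z^2 + 2z + 4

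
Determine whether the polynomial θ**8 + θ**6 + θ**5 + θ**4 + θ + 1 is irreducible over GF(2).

No

Write g(θ) = θ**8 + θ**6 + θ**5 + θ**4 + θ + 1.
Check for roots in GF(2): g(0) = 1; g(1) = 0 → root.
g(1) = 0, so (θ − 1) divides g(θ); g is reducible.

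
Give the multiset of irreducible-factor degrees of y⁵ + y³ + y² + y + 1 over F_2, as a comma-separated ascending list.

Write f(y) = y⁵ + y³ + y² + y + 1.
Roots in F_2: f(0) = 1; f(1) = 1.
Complete factorization: f(y) = (y⁵ + y³ + y² + y + 1).
Factor degrees with multiplicity: 5 = 5.

5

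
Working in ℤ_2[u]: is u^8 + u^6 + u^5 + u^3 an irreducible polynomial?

Write P(u) = u^8 + u^6 + u^5 + u^3.
Check for roots in ℤ_2: P(0) = 0 → root; P(1) = 0 → root.
P(0) = 0, so (u) divides P(u); P is reducible.

No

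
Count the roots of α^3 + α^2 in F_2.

Write P(α) = α^3 + α^2.
Evaluate at each of the 2 elements of F_2:
P(0) = 0 → root; P(1) = 0 → root.
Roots: {0, 1}.

2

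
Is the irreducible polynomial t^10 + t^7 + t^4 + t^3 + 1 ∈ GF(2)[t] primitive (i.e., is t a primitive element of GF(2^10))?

No

Write f(t) = t^10 + t^7 + t^4 + t^3 + 1.
|GF(2^10)^×| = 2^10 − 1 = 1023. Prime factorization: 1023 = 3·11·31.
f is primitive ⇔ t has order 1023 in GF(2)[t]/(f), i.e. t^(1023/q) ≠ 1 for each prime q | 1023.
t^(341) mod f = 1
t^(93) mod f = t^9 + t^8 + t^5 + t^3 + t^2 + t + 1.
t^(33) mod f = t^9 + t^8 + t^6 + t^5 + t^4 + t^3 + 1.
Since t^(341) = 1, the order of t divides 341 < 1023; not primitive.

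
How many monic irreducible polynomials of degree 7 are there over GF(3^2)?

683280

The number of monic irreducibles of degree 7 over GF(9) is (1/7)·Σ_{d∣7} μ(7/d) 9^d.
Divisors of 7: 1, 7; μ(7/d) for each: -1, 1.
Σ = − 9^1 + 9^7 = 4782960.
N = 4782960/7 = 683280.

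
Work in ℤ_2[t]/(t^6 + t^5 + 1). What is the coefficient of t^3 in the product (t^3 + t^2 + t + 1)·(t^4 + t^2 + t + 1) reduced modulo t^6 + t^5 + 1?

1

Multiply in ℤ_2[t]: (t^3 + t^2 + t + 1)·(t^4 + t^2 + t + 1) = t^7 + t^6 + t^4 + t^3 + t^2 + 1.
Reduce using t^6 ≡ t^5 + 1 (mod t^6 + t^5 + 1).
Reduced: t^4 + t^3 + t^2 + t + 1.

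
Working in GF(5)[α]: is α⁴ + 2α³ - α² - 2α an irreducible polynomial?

Write g(α) = α⁴ + 2α³ - α² - 2α.
Check for roots in GF(5): g(0) = 0 → root; g(1) = 0 → root; g(2) = 4; g(3) = 0 → root; g(4) = 0 → root.
g(0) = 0, so (α) divides g(α); g is reducible.

No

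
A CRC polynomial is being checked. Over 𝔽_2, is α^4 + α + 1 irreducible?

Write P(α) = α^4 + α + 1.
Check for roots in 𝔽_2: P(0) = 1; P(1) = 1.
No roots, so no linear factors.
Monic irreducibles of degree 2 over GF(2): α^2 + α + 1.
None of them divide P (all give nonzero remainder).
No irreducible factor of degree ≤ 2 exists, so P is irreducible over GF(2).

Yes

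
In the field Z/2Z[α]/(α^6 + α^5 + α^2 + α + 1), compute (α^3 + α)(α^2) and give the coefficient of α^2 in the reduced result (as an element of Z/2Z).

0

Multiply in Z/2Z[α]: (α^3 + α)·(α^2) = α^5 + α^3.
Reduced: α^5 + α^3.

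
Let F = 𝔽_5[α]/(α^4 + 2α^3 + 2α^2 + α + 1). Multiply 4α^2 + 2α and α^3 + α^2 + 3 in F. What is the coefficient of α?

4

Multiply in 𝔽_5[α]: (4α^2 + 2α)·(α^3 + α^2 + 3) = 4α^5 + α^4 + 2α^3 + 2α^2 + α.
Reduce using α^4 ≡ 3α^3 + 3α^2 + 4α + 4 (mod α^4 + 2α^3 + 2α^2 + α + 1).
Reduced: 3α^3 + 2α^2 + 4α + 2.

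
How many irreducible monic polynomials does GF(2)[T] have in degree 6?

9

Gauss's count: N_{2}(6) = (1/6) Σ_{d|6} μ(6/d)·2^d.
Divisors of 6: 1, 2, 3, 6; μ(6/d) for each: 1, -1, -1, 1.
Σ = 2^1 − 2^2 − 2^3 + 2^6 = 54.
N = 54/6 = 9.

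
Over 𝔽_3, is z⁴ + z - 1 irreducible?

Write h(z) = z⁴ + z - 1.
Check for roots in 𝔽_3: h(0) = 2; h(1) = 1; h(2) = 2.
No roots, so no linear factors.
Monic irreducibles of degree 2 over GF(3): z² + 1, z² + z - 1, z² - z - 1.
None of them divide h (all give nonzero remainder).
No irreducible factor of degree ≤ 2 exists, so h is irreducible over GF(3).

Yes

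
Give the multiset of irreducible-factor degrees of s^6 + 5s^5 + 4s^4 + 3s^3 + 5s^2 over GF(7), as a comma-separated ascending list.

1, 1, 1, 3

Write g(s) = s^6 + 5s^5 + 4s^4 + 3s^3 + 5s^2.
Linear factors from roots: (s), (s + 4).
Complete factorization: g(s) = (s + 4)·(s)^2·(s^3 + s^2 + 3).
Factor degrees with multiplicity: 1 + 1 + 1 + 3 = 6.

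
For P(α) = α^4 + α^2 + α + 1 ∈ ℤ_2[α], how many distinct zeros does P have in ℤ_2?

Evaluate at each of the 2 elements of ℤ_2:
P(0) = 1; P(1) = 0 → root.
Roots: {1}.

1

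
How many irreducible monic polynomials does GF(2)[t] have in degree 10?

The number of monic irreducibles of degree 10 over GF(2) is (1/10)·Σ_{d∣10} μ(10/d) 2^d.
Divisors of 10: 1, 2, 5, 10; μ(10/d) for each: 1, -1, -1, 1.
Σ = 2^1 − 2^2 − 2^5 + 2^10 = 990.
N = 990/10 = 99.

99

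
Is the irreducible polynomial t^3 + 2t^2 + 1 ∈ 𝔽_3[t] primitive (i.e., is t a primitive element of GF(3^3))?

Yes

Write f(t) = t^3 + 2t^2 + 1.
|GF(3^3)^×| = 3^3 − 1 = 26. Prime factorization: 26 = 2·13.
f is primitive ⇔ t has order 26 in GF(3)[t]/(f), i.e. t^(26/q) ≠ 1 for each prime q | 26.
t^(13) mod f = 2.
t^(2) mod f = t^2.
None equal 1, so t has full order 26; f is primitive.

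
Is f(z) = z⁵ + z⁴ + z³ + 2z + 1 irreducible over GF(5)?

Yes

Check for roots in GF(5): f(0) = 1; f(1) = 1; f(2) = 1; f(3) = 3; f(4) = 3.
No roots, so no linear factors.
Degree-2 irreducible divisors: test the 10 monic irreducibles of degree 2 over GF(5).
None of them divide f (all give nonzero remainder).
No irreducible factor of degree ≤ 2 exists, so f is irreducible over GF(5).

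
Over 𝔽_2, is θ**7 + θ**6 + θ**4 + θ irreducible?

Write P(θ) = θ**7 + θ**6 + θ**4 + θ.
Check for roots in 𝔽_2: P(0) = 0 → root; P(1) = 0 → root.
P(0) = 0, so (θ) divides P(θ); P is reducible.

No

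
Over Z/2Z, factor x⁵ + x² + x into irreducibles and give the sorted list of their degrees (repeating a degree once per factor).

1, 4

Write g(x) = x⁵ + x² + x.
Roots in Z/2Z: g(0) = 0 → root; g(1) = 1.
Linear factors from roots: (x).
Complete factorization: g(x) = (x)·(x⁴ + x + 1).
Factor degrees with multiplicity: 1 + 4 = 5.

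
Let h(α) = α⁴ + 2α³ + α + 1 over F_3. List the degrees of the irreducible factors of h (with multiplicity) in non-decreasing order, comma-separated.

Roots in F_3: h(0) = 1; h(1) = 2; h(2) = 2.
Complete factorization: h(α) = (α⁴ + 2α³ + α + 1).
Factor degrees with multiplicity: 4 = 4.

4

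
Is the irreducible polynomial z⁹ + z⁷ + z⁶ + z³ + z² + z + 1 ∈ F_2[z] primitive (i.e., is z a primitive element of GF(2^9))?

Yes

Write f(z) = z⁹ + z⁷ + z⁶ + z³ + z² + z + 1.
|GF(2^9)^×| = 2^9 − 1 = 511. Prime factorization: 511 = 7·73.
f is primitive ⇔ z has order 511 in GF(2)[z]/(f), i.e. z^(511/q) ≠ 1 for each prime q | 511.
z^(73) mod f = z⁸ + z⁷ + z⁵ + z⁴ + z³ + z² + 1.
z^(7) mod f = z⁷.
None equal 1, so z has full order 511; f is primitive.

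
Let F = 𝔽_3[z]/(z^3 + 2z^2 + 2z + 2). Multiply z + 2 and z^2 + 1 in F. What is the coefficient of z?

2

Multiply in 𝔽_3[z]: (z + 2)·(z^2 + 1) = z^3 + 2z^2 + z + 2.
Reduce using z^3 ≡ z^2 + z + 1 (mod z^3 + 2z^2 + 2z + 2).
Reduced: 2z.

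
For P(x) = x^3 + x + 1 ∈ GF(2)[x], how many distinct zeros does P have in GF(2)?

Evaluate at each of the 2 elements of GF(2):
P(0) = 1; P(1) = 1.
No element is a root.

0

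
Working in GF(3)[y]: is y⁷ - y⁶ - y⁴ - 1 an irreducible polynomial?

Write f(y) = y⁷ - y⁶ - y⁴ - 1.
Check for roots in GF(3): f(0) = 2; f(1) = 1; f(2) = 2.
No roots, so no linear factors.
Monic irreducibles of degree 2 over GF(3): y² + 1, y² + y - 1, y² - y - 1.
None of them divide f (all give nonzero remainder).
Degree-3 irreducible divisors: test the 8 monic irreducibles of degree 3 over GF(3).
None of them divide f (all give nonzero remainder).
No irreducible factor of degree ≤ 3 exists, so f is irreducible over GF(3).

Yes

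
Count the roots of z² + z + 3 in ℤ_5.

Write g(z) = z² + z + 3.
Evaluate at each of the 5 elements of ℤ_5:
g(0) = 3; g(1) = 0 → root; g(2) = 4; g(3) = 0 → root; g(4) = 3.
Roots: {1, 3}.

2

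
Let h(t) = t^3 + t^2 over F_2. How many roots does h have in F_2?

2

Evaluate at each of the 2 elements of F_2:
h(0) = 0 → root; h(1) = 0 → root.
Roots: {0, 1}.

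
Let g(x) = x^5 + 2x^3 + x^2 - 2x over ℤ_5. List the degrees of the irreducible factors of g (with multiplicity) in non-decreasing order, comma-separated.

Roots in ℤ_5: g(0) = 0 → root; g(1) = 2; g(2) = 3; g(3) = 0 → root; g(4) = 0 → root.
Linear factors from roots: (x), (x + 2), (x + 1).
Complete factorization: g(x) = (x)·(x + 1)·(x + 2)·(x^2 + 2x - 1).
Factor degrees with multiplicity: 1 + 1 + 1 + 2 = 5.

1, 1, 1, 2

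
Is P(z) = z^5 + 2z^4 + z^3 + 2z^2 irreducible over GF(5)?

No

Check for roots in GF(5): P(0) = 0 → root; P(1) = 1; P(2) = 0 → root; P(3) = 0 → root; P(4) = 2.
P(0) = 0, so (z) divides P(z); P is reducible.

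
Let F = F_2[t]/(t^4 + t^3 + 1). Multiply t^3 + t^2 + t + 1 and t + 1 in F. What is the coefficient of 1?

Multiply in F_2[t]: (t^3 + t^2 + t + 1)·(t + 1) = t^4 + 1.
Reduce using t^4 ≡ t^3 + 1 (mod t^4 + t^3 + 1).
Reduced: t^3.

0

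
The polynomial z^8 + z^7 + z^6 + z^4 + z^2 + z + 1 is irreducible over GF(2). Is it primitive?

Write f(z) = z^8 + z^7 + z^6 + z^4 + z^2 + z + 1.
|GF(2^8)^×| = 2^8 − 1 = 255. Prime factorization: 255 = 3·5·17.
f is primitive ⇔ z has order 255 in GF(2)[z]/(f), i.e. z^(255/q) ≠ 1 for each prime q | 255.
z^(85) mod f = 1
z^(51) mod f = 1
z^(15) mod f = z^7 + z^4 + z^3 + z^2 + z.
Since z^(85) = 1, the order of z divides 85 < 255; not primitive.

No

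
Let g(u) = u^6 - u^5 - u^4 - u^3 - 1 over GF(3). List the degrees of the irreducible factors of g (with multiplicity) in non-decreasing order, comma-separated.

1, 1, 2, 2

Roots in GF(3): g(0) = 2; g(1) = 0 → root; g(2) = 1.
Linear factors from roots: (u - 1).
Complete factorization: g(u) = (u - 1)^2·(u^2 + 1)·(u^2 + u - 1).
Factor degrees with multiplicity: 1 + 1 + 2 + 2 = 6.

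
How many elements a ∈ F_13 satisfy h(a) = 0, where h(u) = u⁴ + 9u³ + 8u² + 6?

0

Evaluate at each of the 13 elements of F_13:
h(0) = 6; h(1) = 11; h(2) = 9; h(3) = 12; h(4) = 4; h(5) = 6; h(6) = 11; h(7) = 10; h(8) = 5; h(9) = 9; h(10) = 7; h(11) = 8; h(12) = 6.
No element is a root.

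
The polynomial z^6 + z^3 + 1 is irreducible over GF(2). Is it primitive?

Write f(z) = z^6 + z^3 + 1.
|GF(2^6)^×| = 2^6 − 1 = 63. Prime factorization: 63 = 3^2·7.
f is primitive ⇔ z has order 63 in GF(2)[z]/(f), i.e. z^(63/q) ≠ 1 for each prime q | 63.
z^(21) mod f = z^3.
z^(9) mod f = 1
Since z^(9) = 1, the order of z divides 9 < 63; not primitive.

No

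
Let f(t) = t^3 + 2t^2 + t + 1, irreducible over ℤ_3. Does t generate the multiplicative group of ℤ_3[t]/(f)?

|GF(3^3)^×| = 3^3 − 1 = 26. Prime factorization: 26 = 2·13.
f is primitive ⇔ t has order 26 in GF(3)[t]/(f), i.e. t^(26/q) ≠ 1 for each prime q | 26.
t^(13) mod f = 2.
t^(2) mod f = t^2.
None equal 1, so t has full order 26; f is primitive.

Yes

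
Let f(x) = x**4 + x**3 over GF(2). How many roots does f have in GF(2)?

Evaluate at each of the 2 elements of GF(2):
f(0) = 0 → root; f(1) = 0 → root.
Roots: {0, 1}.

2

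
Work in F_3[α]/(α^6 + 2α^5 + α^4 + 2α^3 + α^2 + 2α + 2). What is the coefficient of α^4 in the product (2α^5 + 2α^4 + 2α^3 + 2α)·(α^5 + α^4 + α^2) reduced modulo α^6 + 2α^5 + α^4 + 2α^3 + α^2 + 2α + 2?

0

Multiply in F_3[α]: (2α^5 + 2α^4 + 2α^3 + 2α)·(α^5 + α^4 + α^2) = 2α^10 + α^9 + α^8 + α^7 + α^6 + α^5 + 2α^3.
Reduce using α^6 ≡ α^5 + 2α^4 + α^3 + 2α^2 + α + 1 (mod α^6 + 2α^5 + α^4 + 2α^3 + α^2 + 2α + 2).
Reduced: 2α^5 + α^3 + 2α^2 + α + 2.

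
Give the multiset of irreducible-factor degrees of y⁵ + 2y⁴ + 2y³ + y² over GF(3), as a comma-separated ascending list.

1, 1, 1, 1, 1

Write h(y) = y⁵ + 2y⁴ + 2y³ + y².
Roots in GF(3): h(0) = 0 → root; h(1) = 0 → root; h(2) = 0 → root.
Linear factors from roots: (y), (y + 2), (y + 1).
Complete factorization: h(y) = (y + 1)·(y)^2·(y + 2)^2.
Factor degrees with multiplicity: 1 + 1 + 1 + 1 + 1 = 5.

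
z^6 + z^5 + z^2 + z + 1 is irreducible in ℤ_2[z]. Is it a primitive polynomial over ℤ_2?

Yes

Write f(z) = z^6 + z^5 + z^2 + z + 1.
|GF(2^6)^×| = 2^6 − 1 = 63. Prime factorization: 63 = 3^2·7.
f is primitive ⇔ z has order 63 in GF(2)[z]/(f), i.e. z^(63/q) ≠ 1 for each prime q | 63.
z^(21) mod f = z^5 + z^3 + z^2.
z^(9) mod f = z^3 + z^2 + 1.
None equal 1, so z has full order 63; f is primitive.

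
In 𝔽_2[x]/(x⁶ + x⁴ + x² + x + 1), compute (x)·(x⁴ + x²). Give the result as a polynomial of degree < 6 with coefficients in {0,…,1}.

Multiply in 𝔽_2[x]: (x)·(x⁴ + x²) = x⁵ + x³.
Reduced: x⁵ + x³.

x^5 + x^3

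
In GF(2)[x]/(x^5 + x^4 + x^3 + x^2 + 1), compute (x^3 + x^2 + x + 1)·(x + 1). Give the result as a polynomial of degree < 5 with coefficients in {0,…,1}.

x^4 + 1

Multiply in GF(2)[x]: (x^3 + x^2 + x + 1)·(x + 1) = x^4 + 1.
Reduced: x^4 + 1.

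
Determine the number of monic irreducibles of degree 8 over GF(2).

30

By the necklace-counting formula, N_2(8) = (1/8) Σ_{d|8} μ(8/d)·2^d.
Divisors of 8: 1, 2, 4, 8; μ(8/d) for each: 0, 0, -1, 1.
Σ = − 2^4 + 2^8 = 240.
N = 240/8 = 30.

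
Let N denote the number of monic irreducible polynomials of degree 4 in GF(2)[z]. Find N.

3

x^(2^4) − x is the product of all monic irreducibles of degree dividing 4; Möbius inversion gives N = (1/4) Σ μ(4/d)·2^d.
Divisors of 4: 1, 2, 4; μ(4/d) for each: 0, -1, 1.
Σ = − 2^2 + 2^4 = 12.
N = 12/4 = 3.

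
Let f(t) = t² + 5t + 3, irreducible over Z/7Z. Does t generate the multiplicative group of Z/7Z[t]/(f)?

Yes

|GF(7^2)^×| = 7^2 − 1 = 48. Prime factorization: 48 = 2^4·3.
f is primitive ⇔ t has order 48 in GF(7)[t]/(f), i.e. t^(48/q) ≠ 1 for each prime q | 48.
t^(24) mod f = 6.
t^(16) mod f = 2.
None equal 1, so t has full order 48; f is primitive.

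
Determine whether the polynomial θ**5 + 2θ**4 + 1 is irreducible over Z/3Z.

Yes

Write h(θ) = θ**5 + 2θ**4 + 1.
Check for roots in Z/3Z: h(0) = 1; h(1) = 1; h(2) = 2.
No roots, so no linear factors.
Monic irreducibles of degree 2 over GF(3): θ**2 + 1, θ**2 + θ + 2, θ**2 + 2θ + 2.
None of them divide h (all give nonzero remainder).
No irreducible factor of degree ≤ 2 exists, so h is irreducible over GF(3).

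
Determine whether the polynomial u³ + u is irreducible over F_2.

No

Write P(u) = u³ + u.
Check for roots in F_2: P(0) = 0 → root; P(1) = 0 → root.
P(0) = 0, so (u) divides P(u); P is reducible.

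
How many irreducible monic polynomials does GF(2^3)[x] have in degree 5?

6552

The number of monic irreducibles of degree 5 over GF(8) is (1/5)·Σ_{d∣5} μ(5/d) 8^d.
Divisors of 5: 1, 5; μ(5/d) for each: -1, 1.
Σ = − 8^1 + 8^5 = 32760.
N = 32760/5 = 6552.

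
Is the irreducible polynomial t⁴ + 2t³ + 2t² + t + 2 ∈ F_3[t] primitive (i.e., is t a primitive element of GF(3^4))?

Yes

Write f(t) = t⁴ + 2t³ + 2t² + t + 2.
|GF(3^4)^×| = 3^4 − 1 = 80. Prime factorization: 80 = 2^4·5.
f is primitive ⇔ t has order 80 in GF(3)[t]/(f), i.e. t^(80/q) ≠ 1 for each prime q | 80.
t^(40) mod f = 2.
t^(16) mod f = t² + 2t.
None equal 1, so t has full order 80; f is primitive.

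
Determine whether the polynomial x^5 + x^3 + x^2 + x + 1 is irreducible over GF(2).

Write g(x) = x^5 + x^3 + x^2 + x + 1.
Check for roots in GF(2): g(0) = 1; g(1) = 1.
No roots, so no linear factors.
Monic irreducibles of degree 2 over GF(2): x^2 + x + 1.
None of them divide g (all give nonzero remainder).
No irreducible factor of degree ≤ 2 exists, so g is irreducible over GF(2).

Yes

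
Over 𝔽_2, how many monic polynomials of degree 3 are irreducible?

2

Gauss's count: N_{2}(3) = (1/3) Σ_{d|3} μ(3/d)·2^d.
Divisors of 3: 1, 3; μ(3/d) for each: -1, 1.
Σ = − 2^1 + 2^3 = 6.
N = 6/3 = 2.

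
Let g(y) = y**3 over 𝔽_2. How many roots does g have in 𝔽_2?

1

Evaluate at each of the 2 elements of 𝔽_2:
g(0) = 0 → root; g(1) = 1.
Roots: {0}.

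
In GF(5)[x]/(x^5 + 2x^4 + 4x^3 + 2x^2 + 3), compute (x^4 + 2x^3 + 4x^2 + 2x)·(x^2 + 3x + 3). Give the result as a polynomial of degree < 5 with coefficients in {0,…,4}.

Multiply in GF(5)[x]: (x^4 + 2x^3 + 4x^2 + 2x)·(x^2 + 3x + 3) = x^6 + 3x^4 + 3x^2 + x.
Reduce using x^5 ≡ 3x^4 + x^3 + 3x^2 + 2 (mod x^5 + 2x^4 + 4x^3 + 2x^2 + 3).
Reduced: 3x^4 + x^3 + 2x^2 + 3x + 1.

3x^4 + x^3 + 2x^2 + 3x + 1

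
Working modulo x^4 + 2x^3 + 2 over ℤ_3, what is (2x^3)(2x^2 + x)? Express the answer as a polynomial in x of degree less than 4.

Multiply in ℤ_3[x]: (2x^3)·(2x^2 + x) = x^5 + 2x^4.
Reduce using x^4 ≡ x^3 + 1 (mod x^4 + 2x^3 + 2).
Reduced: x.

x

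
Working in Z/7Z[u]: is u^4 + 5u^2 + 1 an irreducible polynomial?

Write h(u) = u^4 + 5u^2 + 1.
Check for roots in Z/7Z: h(0) = 1; h(1) = 0 → root; h(2) = 2; h(3) = 1; h(4) = 1; h(5) = 2; h(6) = 0 → root.
h(1) = 0, so (u − 1) divides h(u); h is reducible.

No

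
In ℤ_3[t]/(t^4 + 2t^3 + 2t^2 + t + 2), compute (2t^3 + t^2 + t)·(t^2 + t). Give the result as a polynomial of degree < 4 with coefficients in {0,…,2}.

t^2 + 2

Multiply in ℤ_3[t]: (2t^3 + t^2 + t)·(t^2 + t) = 2t^5 + 2t^3 + t^2.
Reduce using t^4 ≡ t^3 + t^2 + 2t + 1 (mod t^4 + 2t^3 + 2t^2 + t + 2).
Reduced: t^2 + 2.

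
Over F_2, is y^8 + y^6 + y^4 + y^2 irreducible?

Write f(y) = y^8 + y^6 + y^4 + y^2.
Check for roots in F_2: f(0) = 0 → root; f(1) = 0 → root.
f(0) = 0, so (y) divides f(y); f is reducible.

No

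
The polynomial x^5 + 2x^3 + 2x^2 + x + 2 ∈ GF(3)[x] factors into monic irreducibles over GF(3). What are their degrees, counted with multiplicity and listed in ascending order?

1, 2, 2

Write h(x) = x^5 + 2x^3 + 2x^2 + x + 2.
Roots in GF(3): h(0) = 2; h(1) = 2; h(2) = 0 → root.
Linear factors from roots: (x + 1).
Complete factorization: h(x) = (x + 1)·(x^2 + 1)·(x^2 + 2x + 2).
Factor degrees with multiplicity: 1 + 2 + 2 = 5.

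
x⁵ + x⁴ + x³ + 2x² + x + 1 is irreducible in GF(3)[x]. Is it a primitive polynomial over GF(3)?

Write f(x) = x⁵ + x⁴ + x³ + 2x² + x + 1.
|GF(3^5)^×| = 3^5 − 1 = 242. Prime factorization: 242 = 2·11^2.
f is primitive ⇔ x has order 242 in GF(3)[x]/(f), i.e. x^(242/q) ≠ 1 for each prime q | 242.
x^(121) mod f = 2.
x^(22) mod f = x⁴ + 2x² + x + 1.
None equal 1, so x has full order 242; f is primitive.

Yes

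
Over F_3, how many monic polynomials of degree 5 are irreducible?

Gauss's count: N_{3}(5) = (1/5) Σ_{d|5} μ(5/d)·3^d.
Divisors of 5: 1, 5; μ(5/d) for each: -1, 1.
Σ = − 3^1 + 3^5 = 240.
N = 240/5 = 48.

48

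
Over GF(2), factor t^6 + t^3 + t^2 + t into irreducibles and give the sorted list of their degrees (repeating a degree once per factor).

Write f(t) = t^6 + t^3 + t^2 + t.
Roots in GF(2): f(0) = 0 → root; f(1) = 0 → root.
Linear factors from roots: (t), (t + 1).
Complete factorization: f(t) = (t)·(t + 1)^2·(t^3 + t + 1).
Factor degrees with multiplicity: 1 + 1 + 1 + 3 = 6.

1, 1, 1, 3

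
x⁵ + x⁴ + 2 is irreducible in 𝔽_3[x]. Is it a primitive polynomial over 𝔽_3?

No

Write f(x) = x⁵ + x⁴ + 2.
|GF(3^5)^×| = 3^5 − 1 = 242. Prime factorization: 242 = 2·11^2.
f is primitive ⇔ x has order 242 in GF(3)[x]/(f), i.e. x^(242/q) ≠ 1 for each prime q | 242.
x^(121) mod f = 1
x^(22) mod f = 2x² + x + 1.
Since x^(121) = 1, the order of x divides 121 < 242; not primitive.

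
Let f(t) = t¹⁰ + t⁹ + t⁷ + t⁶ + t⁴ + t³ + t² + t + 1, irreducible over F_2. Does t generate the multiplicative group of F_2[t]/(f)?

Yes

|GF(2^10)^×| = 2^10 − 1 = 1023. Prime factorization: 1023 = 3·11·31.
f is primitive ⇔ t has order 1023 in GF(2)[t]/(f), i.e. t^(1023/q) ≠ 1 for each prime q | 1023.
t^(341) mod f = t⁶ + t³ + t² + 1.
t^(93) mod f = t⁸ + t⁶ + t⁵ + t³ + t + 1.
t^(33) mod f = t⁸ + t⁶ + t⁵ + t⁴ + t.
None equal 1, so t has full order 1023; f is primitive.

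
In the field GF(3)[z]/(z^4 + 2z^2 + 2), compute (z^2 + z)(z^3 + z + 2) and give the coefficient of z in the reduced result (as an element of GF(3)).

Multiply in GF(3)[z]: (z^2 + z)·(z^3 + z + 2) = z^5 + z^4 + z^3 + 2z.
Reduce using z^4 ≡ z^2 + 1 (mod z^4 + 2z^2 + 2).
Reduced: 2z^3 + z^2 + 1.

0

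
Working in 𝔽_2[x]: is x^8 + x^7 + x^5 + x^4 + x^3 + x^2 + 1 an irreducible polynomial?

Write h(x) = x^8 + x^7 + x^5 + x^4 + x^3 + x^2 + 1.
Check for roots in 𝔽_2: h(0) = 1; h(1) = 1.
No roots, so no linear factors.
Monic irreducibles of degree 2 over GF(2): x^2 + x + 1.
None of them divide h (all give nonzero remainder).
Monic irreducibles of degree 3 over GF(2): x^3 + x + 1, x^3 + x^2 + 1.
None of them divide h (all give nonzero remainder).
Monic irreducibles of degree 4 over GF(2): x^4 + x + 1, x^4 + x^3 + 1, x^4 + x^3 + x^2 + x + 1.
None of them divide h (all give nonzero remainder).
No irreducible factor of degree ≤ 4 exists, so h is irreducible over GF(2).

Yes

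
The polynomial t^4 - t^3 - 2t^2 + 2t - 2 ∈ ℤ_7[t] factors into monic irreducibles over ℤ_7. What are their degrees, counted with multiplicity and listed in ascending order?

2, 2

Write g(t) = t^4 - t^3 - 2t^2 + 2t - 2.
Complete factorization: g(t) = (t^2 + t - 3)·(t^2 - 2t + 3).
Factor degrees with multiplicity: 2 + 2 = 4.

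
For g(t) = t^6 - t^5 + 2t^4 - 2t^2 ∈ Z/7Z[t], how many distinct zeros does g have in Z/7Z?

Evaluate at each of the 7 elements of Z/7Z:
g(0) = 0 → root; g(1) = 0 → root; g(2) = 0 → root; g(3) = 0 → root; g(4) = 3; g(5) = 1; g(6) = 2.
Roots: {0, 1, 2, 3}.

4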